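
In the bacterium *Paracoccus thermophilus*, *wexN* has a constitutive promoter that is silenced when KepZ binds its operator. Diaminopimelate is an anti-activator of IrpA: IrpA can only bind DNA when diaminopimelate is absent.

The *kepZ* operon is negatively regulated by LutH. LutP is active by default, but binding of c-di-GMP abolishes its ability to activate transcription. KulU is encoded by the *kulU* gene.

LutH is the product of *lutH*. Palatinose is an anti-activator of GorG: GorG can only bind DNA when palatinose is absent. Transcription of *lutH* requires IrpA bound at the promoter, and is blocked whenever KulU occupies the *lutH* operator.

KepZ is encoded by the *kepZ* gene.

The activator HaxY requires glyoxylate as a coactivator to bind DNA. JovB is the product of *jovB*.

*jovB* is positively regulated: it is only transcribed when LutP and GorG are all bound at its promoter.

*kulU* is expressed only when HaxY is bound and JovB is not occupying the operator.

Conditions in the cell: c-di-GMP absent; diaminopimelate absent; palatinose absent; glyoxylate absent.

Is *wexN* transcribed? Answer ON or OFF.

c-di-GMP is absent, so LutP is active.
Palatinose is absent, so GorG is active.
No repressor is bound and LutP and GorG are active, so *jovB* is transcribed.
So JovB is produced and active.
Glyoxylate is absent, so HaxY is inactive.
With repressor JovB bound, *kulU* is not transcribed.
So KulU is not produced.
Diaminopimelate is absent, so IrpA is active.
No repressor is bound and IrpA is active, so *lutH* is transcribed.
So LutH is produced and active.
With repressor LutH bound, *kepZ* is not transcribed.
So KepZ is not produced.
With no repressor bound, *wexN* is transcribed.

ON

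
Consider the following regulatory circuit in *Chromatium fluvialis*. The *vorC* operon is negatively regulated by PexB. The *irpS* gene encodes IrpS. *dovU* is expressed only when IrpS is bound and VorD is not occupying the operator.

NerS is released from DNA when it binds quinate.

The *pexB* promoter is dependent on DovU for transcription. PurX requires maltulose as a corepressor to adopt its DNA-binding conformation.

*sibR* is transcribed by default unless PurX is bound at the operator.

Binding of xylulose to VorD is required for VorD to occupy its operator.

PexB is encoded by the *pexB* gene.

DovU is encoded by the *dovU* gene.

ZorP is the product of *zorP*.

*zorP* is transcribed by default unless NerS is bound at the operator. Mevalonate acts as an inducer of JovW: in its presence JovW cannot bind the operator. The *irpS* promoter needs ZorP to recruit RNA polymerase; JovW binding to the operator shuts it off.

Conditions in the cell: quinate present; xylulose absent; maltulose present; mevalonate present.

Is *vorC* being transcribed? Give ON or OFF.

Quinate is present, so NerS is inactive.
With no repressor bound, *zorP* is transcribed.
So ZorP is produced and active.
Mevalonate is present, so JovW is inactive.
No repressor is bound and ZorP is active, so *irpS* is transcribed.
So IrpS is produced and active.
Xylulose is absent, so VorD is inactive.
No repressor is bound and IrpS is active, so *dovU* is transcribed.
So DovU is produced and active.
No repressor is bound and DovU is active, so *pexB* is transcribed.
So PexB is produced and active.
With repressor PexB bound, *vorC* is not transcribed.

OFF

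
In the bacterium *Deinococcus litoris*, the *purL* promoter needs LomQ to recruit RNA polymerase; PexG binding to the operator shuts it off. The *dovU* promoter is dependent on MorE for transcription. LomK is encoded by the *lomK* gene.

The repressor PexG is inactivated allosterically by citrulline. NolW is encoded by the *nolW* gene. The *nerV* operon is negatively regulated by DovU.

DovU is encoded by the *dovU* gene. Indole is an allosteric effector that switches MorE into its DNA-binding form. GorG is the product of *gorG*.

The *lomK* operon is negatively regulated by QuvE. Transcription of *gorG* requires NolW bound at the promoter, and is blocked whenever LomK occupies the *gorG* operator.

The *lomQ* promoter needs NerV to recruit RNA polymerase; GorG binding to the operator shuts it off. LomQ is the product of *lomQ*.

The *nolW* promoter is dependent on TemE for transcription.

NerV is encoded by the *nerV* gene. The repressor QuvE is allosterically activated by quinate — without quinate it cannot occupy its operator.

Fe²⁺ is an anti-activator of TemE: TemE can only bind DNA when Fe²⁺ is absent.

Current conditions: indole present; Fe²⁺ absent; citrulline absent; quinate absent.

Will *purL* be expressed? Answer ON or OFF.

Indole is present, so MorE is active.
No repressor is bound and MorE is active, so *dovU* is transcribed.
So DovU is produced and active.
With repressor DovU bound, *nerV* is not transcribed.
So NerV is not produced.
Quinate is absent, so QuvE is inactive.
With no repressor bound, *lomK* is transcribed.
So LomK is produced and active.
Fe²⁺ is absent, so TemE is active.
No repressor is bound and TemE is active, so *nolW* is transcribed.
So NolW is produced and active.
With repressor LomK bound, *gorG* is not transcribed.
So GorG is not produced.
Required activator NerV is absent, so *lomQ* is not transcribed.
So LomQ is not produced.
Citrulline is absent, so PexG is active.
With repressor PexG bound, *purL* is not transcribed.

OFF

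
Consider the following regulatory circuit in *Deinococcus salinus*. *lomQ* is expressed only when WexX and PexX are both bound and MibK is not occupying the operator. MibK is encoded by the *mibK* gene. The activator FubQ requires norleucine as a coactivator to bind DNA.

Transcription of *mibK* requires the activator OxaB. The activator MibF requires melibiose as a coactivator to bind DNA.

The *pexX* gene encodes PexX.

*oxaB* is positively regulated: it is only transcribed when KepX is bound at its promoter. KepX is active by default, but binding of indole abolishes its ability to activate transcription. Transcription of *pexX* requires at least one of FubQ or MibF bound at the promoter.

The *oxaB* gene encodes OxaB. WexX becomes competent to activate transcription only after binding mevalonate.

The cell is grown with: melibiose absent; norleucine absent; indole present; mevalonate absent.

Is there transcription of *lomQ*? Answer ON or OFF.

OFF

Mevalonate is absent, so WexX is inactive.
Norleucine is absent, so FubQ is inactive.
Melibiose is absent, so MibF is inactive.
No activator is available at the *pexX* promoter, so *pexX* is not transcribed.
So PexX is not produced.
Indole is present, so KepX is inactive.
Required activator KepX is absent, so *oxaB* is not transcribed.
So OxaB is not produced.
Required activator OxaB is absent, so *mibK* is not transcribed.
So MibK is not produced.
Required activator WexX is absent, so *lomQ* is not transcribed.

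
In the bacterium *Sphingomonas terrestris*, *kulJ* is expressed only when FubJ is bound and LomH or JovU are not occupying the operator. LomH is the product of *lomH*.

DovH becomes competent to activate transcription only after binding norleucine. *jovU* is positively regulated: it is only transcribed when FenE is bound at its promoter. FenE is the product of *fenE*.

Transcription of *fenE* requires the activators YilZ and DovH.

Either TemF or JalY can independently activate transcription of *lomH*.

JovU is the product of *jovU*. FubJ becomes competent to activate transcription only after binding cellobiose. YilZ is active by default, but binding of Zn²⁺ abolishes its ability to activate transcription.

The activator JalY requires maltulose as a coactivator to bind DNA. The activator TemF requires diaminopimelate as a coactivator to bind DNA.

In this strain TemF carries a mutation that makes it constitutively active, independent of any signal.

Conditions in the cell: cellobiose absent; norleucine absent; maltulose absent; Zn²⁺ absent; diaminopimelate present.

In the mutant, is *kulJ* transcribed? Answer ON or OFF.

TemF is constitutively active in this strain.
Maltulose is absent, so JalY is inactive.
Activator TemF is present, so *lomH* is transcribed.
So LomH is produced and active.
Zn²⁺ is absent, so YilZ is active.
Norleucine is absent, so DovH is inactive.
Required activator DovH is absent, so *fenE* is not transcribed.
So FenE is not produced.
Required activator FenE is absent, so *jovU* is not transcribed.
So JovU is not produced.
Cellobiose is absent, so FubJ is inactive.
With repressor LomH bound, *kulJ* is not transcribed.

OFF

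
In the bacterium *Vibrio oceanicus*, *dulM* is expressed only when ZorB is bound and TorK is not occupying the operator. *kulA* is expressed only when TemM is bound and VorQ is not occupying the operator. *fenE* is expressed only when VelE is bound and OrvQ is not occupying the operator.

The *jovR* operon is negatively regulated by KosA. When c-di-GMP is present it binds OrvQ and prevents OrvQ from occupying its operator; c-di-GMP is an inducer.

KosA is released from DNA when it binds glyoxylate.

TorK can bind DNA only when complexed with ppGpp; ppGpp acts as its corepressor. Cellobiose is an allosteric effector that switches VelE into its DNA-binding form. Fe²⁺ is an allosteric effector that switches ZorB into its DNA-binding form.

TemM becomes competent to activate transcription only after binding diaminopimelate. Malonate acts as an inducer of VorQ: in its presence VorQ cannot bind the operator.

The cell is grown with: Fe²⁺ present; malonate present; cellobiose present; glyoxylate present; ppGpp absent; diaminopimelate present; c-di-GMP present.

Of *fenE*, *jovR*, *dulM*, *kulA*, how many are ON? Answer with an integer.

Cellobiose is present, so VelE is active.
c-di-GMP is present, so OrvQ is inactive.
No repressor is bound and VelE is active, so *fenE* is transcribed.
→ *fenE* is ON.
Glyoxylate is present, so KosA is inactive.
With no repressor bound, *jovR* is transcribed.
→ *jovR* is ON.
ppGpp is absent, so TorK is inactive.
Fe²⁺ is present, so ZorB is active.
No repressor is bound and ZorB is active, so *dulM* is transcribed.
→ *dulM* is ON.
Diaminopimelate is present, so TemM is active.
Malonate is present, so VorQ is inactive.
No repressor is bound and TemM is active, so *kulA* is transcribed.
→ *kulA* is ON.
4 of the 4 genes are transcribed.

4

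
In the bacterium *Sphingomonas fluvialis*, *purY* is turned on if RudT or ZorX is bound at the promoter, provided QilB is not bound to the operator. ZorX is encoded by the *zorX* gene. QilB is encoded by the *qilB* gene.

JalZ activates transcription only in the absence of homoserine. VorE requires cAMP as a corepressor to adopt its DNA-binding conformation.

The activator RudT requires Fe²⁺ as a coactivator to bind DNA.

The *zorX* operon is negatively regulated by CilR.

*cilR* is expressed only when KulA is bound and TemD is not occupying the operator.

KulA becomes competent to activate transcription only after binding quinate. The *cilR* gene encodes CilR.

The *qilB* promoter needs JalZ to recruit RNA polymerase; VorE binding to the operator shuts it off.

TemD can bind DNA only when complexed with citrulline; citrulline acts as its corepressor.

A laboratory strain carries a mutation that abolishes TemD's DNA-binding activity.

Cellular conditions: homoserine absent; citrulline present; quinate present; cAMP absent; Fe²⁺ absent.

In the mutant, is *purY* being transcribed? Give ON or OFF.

cAMP is absent, so VorE is inactive.
Homoserine is absent, so JalZ is active.
No repressor is bound and JalZ is active, so *qilB* is transcribed.
So QilB is produced and active.
Fe²⁺ is absent, so RudT is inactive.
Quinate is present, so KulA is active.
TemD is non-functional in this strain, so it has no effect.
No repressor is bound and KulA is active, so *cilR* is transcribed.
So CilR is produced and active.
With repressor CilR bound, *zorX* is not transcribed.
So ZorX is not produced.
With repressor QilB bound, *purY* is not transcribed.

OFF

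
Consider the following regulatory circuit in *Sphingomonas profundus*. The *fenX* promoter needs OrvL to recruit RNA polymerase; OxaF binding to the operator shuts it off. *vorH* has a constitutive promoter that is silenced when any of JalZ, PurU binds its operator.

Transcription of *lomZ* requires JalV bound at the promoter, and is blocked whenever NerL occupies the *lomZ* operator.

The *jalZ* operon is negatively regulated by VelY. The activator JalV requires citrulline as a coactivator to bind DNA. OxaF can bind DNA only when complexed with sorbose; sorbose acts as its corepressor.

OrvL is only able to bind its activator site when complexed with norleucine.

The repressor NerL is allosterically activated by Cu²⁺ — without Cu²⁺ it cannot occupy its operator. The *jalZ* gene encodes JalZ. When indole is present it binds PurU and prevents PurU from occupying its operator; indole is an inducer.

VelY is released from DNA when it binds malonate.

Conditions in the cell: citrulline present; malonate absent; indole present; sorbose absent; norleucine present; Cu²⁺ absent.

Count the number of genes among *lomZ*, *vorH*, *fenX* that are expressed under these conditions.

Cu²⁺ is absent, so NerL is inactive.
Citrulline is present, so JalV is active.
No repressor is bound and JalV is active, so *lomZ* is transcribed.
→ *lomZ* is ON.
Malonate is absent, so VelY is active.
With repressor VelY bound, *jalZ* is not transcribed.
So JalZ is not produced.
Indole is present, so PurU is inactive.
With no repressor bound, *vorH* is transcribed.
→ *vorH* is ON.
Sorbose is absent, so OxaF is inactive.
Norleucine is present, so OrvL is active.
No repressor is bound and OrvL is active, so *fenX* is transcribed.
→ *fenX* is ON.
3 of the 3 genes are transcribed.

3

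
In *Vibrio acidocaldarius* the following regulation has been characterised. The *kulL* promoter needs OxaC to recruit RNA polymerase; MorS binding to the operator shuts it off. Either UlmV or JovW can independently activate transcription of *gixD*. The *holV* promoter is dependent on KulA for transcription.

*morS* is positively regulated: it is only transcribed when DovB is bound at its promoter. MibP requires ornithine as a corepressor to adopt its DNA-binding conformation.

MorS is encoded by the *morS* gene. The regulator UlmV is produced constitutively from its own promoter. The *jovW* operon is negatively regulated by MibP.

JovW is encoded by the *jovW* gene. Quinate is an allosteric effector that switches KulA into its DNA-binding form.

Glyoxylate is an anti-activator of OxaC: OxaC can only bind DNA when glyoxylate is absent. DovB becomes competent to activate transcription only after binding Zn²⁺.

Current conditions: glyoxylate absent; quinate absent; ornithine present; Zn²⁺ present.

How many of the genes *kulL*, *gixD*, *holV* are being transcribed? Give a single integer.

1

Glyoxylate is absent, so OxaC is active.
Zn²⁺ is present, so DovB is active.
No repressor is bound and DovB is active, so *morS* is transcribed.
So MorS is produced and active.
With repressor MorS bound, *kulL* is not transcribed.
→ *kulL* is OFF.
UlmV is produced constitutively and is active.
Ornithine is present, so MibP is active.
With repressor MibP bound, *jovW* is not transcribed.
So JovW is not produced.
Activator UlmV is present, so *gixD* is transcribed.
→ *gixD* is ON.
Quinate is absent, so KulA is inactive.
Required activator KulA is absent, so *holV* is not transcribed.
→ *holV* is OFF.
1 of the 3 genes is transcribed.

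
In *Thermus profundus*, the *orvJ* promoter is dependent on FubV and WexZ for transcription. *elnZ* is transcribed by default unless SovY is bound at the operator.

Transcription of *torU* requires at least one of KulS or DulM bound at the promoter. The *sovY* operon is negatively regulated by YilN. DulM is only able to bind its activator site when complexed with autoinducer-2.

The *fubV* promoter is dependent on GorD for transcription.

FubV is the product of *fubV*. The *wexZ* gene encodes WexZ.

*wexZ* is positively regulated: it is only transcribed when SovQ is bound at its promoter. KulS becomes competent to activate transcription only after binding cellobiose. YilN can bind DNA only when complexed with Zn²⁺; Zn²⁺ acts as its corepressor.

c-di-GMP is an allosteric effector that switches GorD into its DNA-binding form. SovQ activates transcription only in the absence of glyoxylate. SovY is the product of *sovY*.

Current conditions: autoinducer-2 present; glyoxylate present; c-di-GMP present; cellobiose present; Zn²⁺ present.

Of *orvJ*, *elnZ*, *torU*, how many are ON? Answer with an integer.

c-di-GMP is present, so GorD is active.
No repressor is bound and GorD is active, so *fubV* is transcribed.
So FubV is produced and active.
Glyoxylate is present, so SovQ is inactive.
Required activator SovQ is absent, so *wexZ* is not transcribed.
So WexZ is not produced.
Required activator WexZ is absent, so *orvJ* is not transcribed.
→ *orvJ* is OFF.
Zn²⁺ is present, so YilN is active.
With repressor YilN bound, *sovY* is not transcribed.
So SovY is not produced.
With no repressor bound, *elnZ* is transcribed.
→ *elnZ* is ON.
Cellobiose is present, so KulS is active.
Autoinducer-2 is present, so DulM is active.
Activator KulS is present, so *torU* is transcribed.
→ *torU* is ON.
2 of the 3 genes are transcribed.

2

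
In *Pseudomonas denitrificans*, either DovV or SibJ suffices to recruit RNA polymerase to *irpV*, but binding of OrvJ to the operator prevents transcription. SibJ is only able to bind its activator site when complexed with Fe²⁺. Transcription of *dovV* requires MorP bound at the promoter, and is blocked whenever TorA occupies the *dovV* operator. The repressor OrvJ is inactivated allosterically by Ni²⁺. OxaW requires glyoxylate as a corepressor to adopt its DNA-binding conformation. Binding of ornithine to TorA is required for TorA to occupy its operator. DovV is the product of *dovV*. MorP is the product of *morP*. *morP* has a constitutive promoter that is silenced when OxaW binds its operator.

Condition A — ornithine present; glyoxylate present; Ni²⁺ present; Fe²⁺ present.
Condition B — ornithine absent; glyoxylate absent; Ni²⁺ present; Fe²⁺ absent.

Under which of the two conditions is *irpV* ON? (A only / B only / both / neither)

Condition A:
Ornithine is present, so TorA is active.
Glyoxylate is present, so OxaW is active.
With repressor OxaW bound, *morP* is not transcribed.
So MorP is not produced.
With repressor TorA bound, *dovV* is not transcribed.
So DovV is not produced.
Ni²⁺ is present, so OrvJ is inactive.
Fe²⁺ is present, so SibJ is active.
Activator SibJ is present, so *irpV* is transcribed.
→ *irpV* is ON in A.
Condition B:
Ornithine is absent, so TorA is inactive.
Glyoxylate is absent, so OxaW is inactive.
With no repressor bound, *morP* is transcribed.
So MorP is produced and active.
No repressor is bound and MorP is active, so *dovV* is transcribed.
So DovV is produced and active.
Ni²⁺ is present, so OrvJ is inactive.
Fe²⁺ is absent, so SibJ is inactive.
Activator DovV is present, so *irpV* is transcribed.
→ *irpV* is ON in B.

both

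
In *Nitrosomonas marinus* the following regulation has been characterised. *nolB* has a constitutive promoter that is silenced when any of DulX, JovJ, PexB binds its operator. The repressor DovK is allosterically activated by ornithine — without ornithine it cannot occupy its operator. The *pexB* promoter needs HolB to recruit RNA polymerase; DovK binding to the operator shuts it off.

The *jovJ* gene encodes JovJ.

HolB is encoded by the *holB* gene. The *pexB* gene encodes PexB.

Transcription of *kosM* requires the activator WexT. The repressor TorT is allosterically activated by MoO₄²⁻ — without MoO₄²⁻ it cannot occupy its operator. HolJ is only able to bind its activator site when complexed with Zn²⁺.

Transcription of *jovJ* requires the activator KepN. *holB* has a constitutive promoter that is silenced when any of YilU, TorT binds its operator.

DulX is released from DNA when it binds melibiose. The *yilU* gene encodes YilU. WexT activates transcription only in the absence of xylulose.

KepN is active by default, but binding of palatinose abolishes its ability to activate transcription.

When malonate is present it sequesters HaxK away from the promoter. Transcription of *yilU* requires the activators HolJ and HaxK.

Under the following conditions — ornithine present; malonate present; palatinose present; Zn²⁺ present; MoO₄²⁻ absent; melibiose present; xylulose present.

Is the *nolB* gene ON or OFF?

ON

Melibiose is present, so DulX is inactive.
Palatinose is present, so KepN is inactive.
Required activator KepN is absent, so *jovJ* is not transcribed.
So JovJ is not produced.
Ornithine is present, so DovK is active.
Zn²⁺ is present, so HolJ is active.
Malonate is present, so HaxK is inactive.
Required activator HaxK is absent, so *yilU* is not transcribed.
So YilU is not produced.
MoO₄²⁻ is absent, so TorT is inactive.
With no repressor bound, *holB* is transcribed.
So HolB is produced and active.
With repressor DovK bound, *pexB* is not transcribed.
So PexB is not produced.
With no repressor bound, *nolB* is transcribed.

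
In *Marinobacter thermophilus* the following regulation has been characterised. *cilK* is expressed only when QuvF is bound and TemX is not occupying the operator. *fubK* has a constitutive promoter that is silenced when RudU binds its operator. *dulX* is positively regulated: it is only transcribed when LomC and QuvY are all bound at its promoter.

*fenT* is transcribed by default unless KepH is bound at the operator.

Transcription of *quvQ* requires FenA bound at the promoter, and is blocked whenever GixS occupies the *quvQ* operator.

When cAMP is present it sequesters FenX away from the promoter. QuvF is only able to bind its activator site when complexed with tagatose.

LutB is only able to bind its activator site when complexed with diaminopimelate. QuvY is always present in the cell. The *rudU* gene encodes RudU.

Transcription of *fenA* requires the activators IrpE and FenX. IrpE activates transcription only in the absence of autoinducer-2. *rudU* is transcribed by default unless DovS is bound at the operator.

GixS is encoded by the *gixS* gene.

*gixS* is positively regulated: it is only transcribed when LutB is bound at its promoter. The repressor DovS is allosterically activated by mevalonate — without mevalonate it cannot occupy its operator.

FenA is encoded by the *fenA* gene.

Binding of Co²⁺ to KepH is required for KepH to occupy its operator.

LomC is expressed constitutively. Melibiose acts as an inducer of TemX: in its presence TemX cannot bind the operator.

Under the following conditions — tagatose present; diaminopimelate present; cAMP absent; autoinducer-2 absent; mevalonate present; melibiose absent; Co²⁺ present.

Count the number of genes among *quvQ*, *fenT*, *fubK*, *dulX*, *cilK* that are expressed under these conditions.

2

Autoinducer-2 is absent, so IrpE is active.
cAMP is absent, so FenX is active.
No repressor is bound and IrpE and FenX are active, so *fenA* is transcribed.
So FenA is produced and active.
Diaminopimelate is present, so LutB is active.
No repressor is bound and LutB is active, so *gixS* is transcribed.
So GixS is produced and active.
With repressor GixS bound, *quvQ* is not transcribed.
→ *quvQ* is OFF.
Co²⁺ is present, so KepH is active.
With repressor KepH bound, *fenT* is not transcribed.
→ *fenT* is OFF.
Mevalonate is present, so DovS is active.
With repressor DovS bound, *rudU* is not transcribed.
So RudU is not produced.
With no repressor bound, *fubK* is transcribed.
→ *fubK* is ON.
LomC is produced constitutively and is active.
QuvY is produced constitutively and is active.
No repressor is bound and LomC and QuvY are active, so *dulX* is transcribed.
→ *dulX* is ON.
Tagatose is present, so QuvF is active.
Melibiose is absent, so TemX is active.
With repressor TemX bound, *cilK* is not transcribed.
→ *cilK* is OFF.
2 of the 5 genes are transcribed.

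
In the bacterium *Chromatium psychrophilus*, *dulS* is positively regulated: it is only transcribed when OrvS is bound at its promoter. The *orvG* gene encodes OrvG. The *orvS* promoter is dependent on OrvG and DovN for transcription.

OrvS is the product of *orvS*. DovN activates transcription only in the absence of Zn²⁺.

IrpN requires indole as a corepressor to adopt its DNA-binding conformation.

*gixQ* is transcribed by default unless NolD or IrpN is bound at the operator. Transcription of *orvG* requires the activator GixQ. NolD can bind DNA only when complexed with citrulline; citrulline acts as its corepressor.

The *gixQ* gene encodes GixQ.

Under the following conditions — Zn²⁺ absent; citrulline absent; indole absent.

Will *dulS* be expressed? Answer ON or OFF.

ON

Citrulline is absent, so NolD is inactive.
Indole is absent, so IrpN is inactive.
With no repressor bound, *gixQ* is transcribed.
So GixQ is produced and active.
No repressor is bound and GixQ is active, so *orvG* is transcribed.
So OrvG is produced and active.
Zn²⁺ is absent, so DovN is active.
No repressor is bound and OrvG and DovN are active, so *orvS* is transcribed.
So OrvS is produced and active.
No repressor is bound and OrvS is active, so *dulS* is transcribed.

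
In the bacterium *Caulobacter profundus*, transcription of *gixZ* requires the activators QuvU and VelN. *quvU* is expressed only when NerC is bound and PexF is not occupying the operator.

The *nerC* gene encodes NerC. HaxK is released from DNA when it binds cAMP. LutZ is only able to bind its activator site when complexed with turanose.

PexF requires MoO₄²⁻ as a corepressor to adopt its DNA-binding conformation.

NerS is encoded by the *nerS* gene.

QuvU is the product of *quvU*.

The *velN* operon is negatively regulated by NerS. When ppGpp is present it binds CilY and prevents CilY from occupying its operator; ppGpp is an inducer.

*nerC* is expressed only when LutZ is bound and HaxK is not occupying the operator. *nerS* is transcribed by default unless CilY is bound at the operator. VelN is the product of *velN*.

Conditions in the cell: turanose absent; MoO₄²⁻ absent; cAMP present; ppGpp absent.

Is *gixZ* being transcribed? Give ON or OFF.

MoO₄²⁻ is absent, so PexF is inactive.
cAMP is present, so HaxK is inactive.
Turanose is absent, so LutZ is inactive.
Required activator LutZ is absent, so *nerC* is not transcribed.
So NerC is not produced.
Required activator NerC is absent, so *quvU* is not transcribed.
So QuvU is not produced.
ppGpp is absent, so CilY is active.
With repressor CilY bound, *nerS* is not transcribed.
So NerS is not produced.
With no repressor bound, *velN* is transcribed.
So VelN is produced and active.
Required activator QuvU is absent, so *gixZ* is not transcribed.

OFF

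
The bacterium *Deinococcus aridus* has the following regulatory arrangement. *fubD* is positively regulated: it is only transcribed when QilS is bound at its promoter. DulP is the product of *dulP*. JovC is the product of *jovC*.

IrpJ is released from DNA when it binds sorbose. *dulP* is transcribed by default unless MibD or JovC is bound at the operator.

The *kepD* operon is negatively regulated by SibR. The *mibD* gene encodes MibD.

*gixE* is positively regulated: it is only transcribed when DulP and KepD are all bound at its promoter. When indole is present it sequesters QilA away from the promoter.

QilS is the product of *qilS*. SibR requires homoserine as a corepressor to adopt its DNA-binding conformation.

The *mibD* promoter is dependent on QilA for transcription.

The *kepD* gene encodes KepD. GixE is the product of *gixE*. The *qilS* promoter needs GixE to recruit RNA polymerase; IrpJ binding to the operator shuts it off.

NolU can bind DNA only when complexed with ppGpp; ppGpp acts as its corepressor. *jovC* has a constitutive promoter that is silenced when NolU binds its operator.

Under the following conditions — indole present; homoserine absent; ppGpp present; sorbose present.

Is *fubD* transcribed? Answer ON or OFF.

Indole is present, so QilA is inactive.
Required activator QilA is absent, so *mibD* is not transcribed.
So MibD is not produced.
ppGpp is present, so NolU is active.
With repressor NolU bound, *jovC* is not transcribed.
So JovC is not produced.
With no repressor bound, *dulP* is transcribed.
So DulP is produced and active.
Homoserine is absent, so SibR is inactive.
With no repressor bound, *kepD* is transcribed.
So KepD is produced and active.
No repressor is bound and DulP and KepD are active, so *gixE* is transcribed.
So GixE is produced and active.
Sorbose is present, so IrpJ is inactive.
No repressor is bound and GixE is active, so *qilS* is transcribed.
So QilS is produced and active.
No repressor is bound and QilS is active, so *fubD* is transcribed.

ON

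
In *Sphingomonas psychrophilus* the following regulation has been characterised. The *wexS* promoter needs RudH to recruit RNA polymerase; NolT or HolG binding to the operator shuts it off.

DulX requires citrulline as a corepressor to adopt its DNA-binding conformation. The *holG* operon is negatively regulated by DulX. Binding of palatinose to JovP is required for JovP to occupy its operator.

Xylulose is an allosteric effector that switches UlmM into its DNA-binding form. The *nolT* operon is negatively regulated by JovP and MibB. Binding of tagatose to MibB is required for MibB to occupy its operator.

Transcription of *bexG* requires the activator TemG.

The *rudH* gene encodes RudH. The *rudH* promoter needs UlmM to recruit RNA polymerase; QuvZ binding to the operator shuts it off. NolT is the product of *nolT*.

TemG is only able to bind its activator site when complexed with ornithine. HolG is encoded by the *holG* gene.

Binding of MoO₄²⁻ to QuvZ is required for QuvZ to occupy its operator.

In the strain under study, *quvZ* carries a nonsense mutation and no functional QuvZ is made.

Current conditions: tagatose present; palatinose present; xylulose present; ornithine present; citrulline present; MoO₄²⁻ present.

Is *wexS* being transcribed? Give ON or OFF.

ON

Palatinose is present, so JovP is active.
Tagatose is present, so MibB is active.
With repressor JovP bound, *nolT* is not transcribed.
So NolT is not produced.
QuvZ is non-functional in this strain, so it has no effect.
Xylulose is present, so UlmM is active.
No repressor is bound and UlmM is active, so *rudH* is transcribed.
So RudH is produced and active.
Citrulline is present, so DulX is active.
With repressor DulX bound, *holG* is not transcribed.
So HolG is not produced.
No repressor is bound and RudH is active, so *wexS* is transcribed.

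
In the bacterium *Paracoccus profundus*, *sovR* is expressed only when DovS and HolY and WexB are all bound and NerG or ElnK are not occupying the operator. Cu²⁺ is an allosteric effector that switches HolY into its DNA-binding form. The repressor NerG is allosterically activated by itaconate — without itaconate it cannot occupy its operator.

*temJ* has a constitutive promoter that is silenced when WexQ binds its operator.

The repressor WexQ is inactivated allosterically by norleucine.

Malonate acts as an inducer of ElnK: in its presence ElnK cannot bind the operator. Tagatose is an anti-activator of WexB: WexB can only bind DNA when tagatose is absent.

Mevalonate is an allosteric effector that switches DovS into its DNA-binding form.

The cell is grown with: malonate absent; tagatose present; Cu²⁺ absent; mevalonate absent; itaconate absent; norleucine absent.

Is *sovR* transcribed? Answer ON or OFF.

Itaconate is absent, so NerG is inactive.
Mevalonate is absent, so DovS is inactive.
Malonate is absent, so ElnK is active.
Cu²⁺ is absent, so HolY is inactive.
Tagatose is present, so WexB is inactive.
With repressor ElnK bound, *sovR* is not transcribed.

OFF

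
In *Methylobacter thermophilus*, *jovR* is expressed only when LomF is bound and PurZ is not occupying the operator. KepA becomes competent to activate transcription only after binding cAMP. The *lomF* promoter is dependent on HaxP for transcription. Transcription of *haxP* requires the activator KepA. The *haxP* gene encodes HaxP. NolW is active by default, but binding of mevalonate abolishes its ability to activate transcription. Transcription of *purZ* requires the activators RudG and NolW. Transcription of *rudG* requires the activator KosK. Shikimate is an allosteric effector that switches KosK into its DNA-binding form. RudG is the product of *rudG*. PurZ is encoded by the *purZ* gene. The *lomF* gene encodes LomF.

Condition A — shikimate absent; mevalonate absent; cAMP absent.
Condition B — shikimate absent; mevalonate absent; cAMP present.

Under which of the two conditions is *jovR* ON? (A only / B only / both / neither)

Condition A:
Shikimate is absent, so KosK is inactive.
Required activator KosK is absent, so *rudG* is not transcribed.
So RudG is not produced.
Mevalonate is absent, so NolW is active.
Required activator RudG is absent, so *purZ* is not transcribed.
So PurZ is not produced.
cAMP is absent, so KepA is inactive.
Required activator KepA is absent, so *haxP* is not transcribed.
So HaxP is not produced.
Required activator HaxP is absent, so *lomF* is not transcribed.
So LomF is not produced.
Required activator LomF is absent, so *jovR* is not transcribed.
→ *jovR* is OFF in A.
Condition B:
Shikimate is absent, so KosK is inactive.
Required activator KosK is absent, so *rudG* is not transcribed.
So RudG is not produced.
Mevalonate is absent, so NolW is active.
Required activator RudG is absent, so *purZ* is not transcribed.
So PurZ is not produced.
cAMP is present, so KepA is active.
No repressor is bound and KepA is active, so *haxP* is transcribed.
So HaxP is produced and active.
No repressor is bound and HaxP is active, so *lomF* is transcribed.
So LomF is produced and active.
No repressor is bound and LomF is active, so *jovR* is transcribed.
→ *jovR* is ON in B.

B only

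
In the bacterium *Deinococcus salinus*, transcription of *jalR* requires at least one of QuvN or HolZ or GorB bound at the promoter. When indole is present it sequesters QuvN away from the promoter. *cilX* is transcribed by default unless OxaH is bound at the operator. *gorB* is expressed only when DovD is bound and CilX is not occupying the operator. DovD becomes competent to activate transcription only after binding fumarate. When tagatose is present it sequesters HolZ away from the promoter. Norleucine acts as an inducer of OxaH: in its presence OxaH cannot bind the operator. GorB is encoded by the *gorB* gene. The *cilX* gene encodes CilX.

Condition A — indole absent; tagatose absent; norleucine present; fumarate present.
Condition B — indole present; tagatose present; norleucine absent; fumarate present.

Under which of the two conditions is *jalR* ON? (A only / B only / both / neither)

both

Condition A:
Indole is absent, so QuvN is active.
Tagatose is absent, so HolZ is active.
Norleucine is present, so OxaH is inactive.
With no repressor bound, *cilX* is transcribed.
So CilX is produced and active.
Fumarate is present, so DovD is active.
With repressor CilX bound, *gorB* is not transcribed.
So GorB is not produced.
Activator QuvN is present, so *jalR* is transcribed.
→ *jalR* is ON in A.
Condition B:
Indole is present, so QuvN is inactive.
Tagatose is present, so HolZ is inactive.
Norleucine is absent, so OxaH is active.
With repressor OxaH bound, *cilX* is not transcribed.
So CilX is not produced.
Fumarate is present, so DovD is active.
No repressor is bound and DovD is active, so *gorB* is transcribed.
So GorB is produced and active.
Activator GorB is present, so *jalR* is transcribed.
→ *jalR* is ON in B.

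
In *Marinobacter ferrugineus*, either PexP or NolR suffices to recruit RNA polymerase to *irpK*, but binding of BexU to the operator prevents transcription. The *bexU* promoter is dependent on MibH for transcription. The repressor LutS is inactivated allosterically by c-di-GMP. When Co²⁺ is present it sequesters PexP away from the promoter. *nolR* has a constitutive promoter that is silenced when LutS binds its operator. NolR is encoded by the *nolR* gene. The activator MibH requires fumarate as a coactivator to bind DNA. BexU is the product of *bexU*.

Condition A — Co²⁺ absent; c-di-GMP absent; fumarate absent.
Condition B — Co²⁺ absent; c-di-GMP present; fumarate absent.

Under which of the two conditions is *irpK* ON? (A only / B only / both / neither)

Condition A:
Co²⁺ is absent, so PexP is active.
c-di-GMP is absent, so LutS is active.
With repressor LutS bound, *nolR* is not transcribed.
So NolR is not produced.
Fumarate is absent, so MibH is inactive.
Required activator MibH is absent, so *bexU* is not transcribed.
So BexU is not produced.
Activator PexP is present, so *irpK* is transcribed.
→ *irpK* is ON in A.
Condition B:
Co²⁺ is absent, so PexP is active.
c-di-GMP is present, so LutS is inactive.
With no repressor bound, *nolR* is transcribed.
So NolR is produced and active.
Fumarate is absent, so MibH is inactive.
Required activator MibH is absent, so *bexU* is not transcribed.
So BexU is not produced.
Activator PexP is present, so *irpK* is transcribed.
→ *irpK* is ON in B.

both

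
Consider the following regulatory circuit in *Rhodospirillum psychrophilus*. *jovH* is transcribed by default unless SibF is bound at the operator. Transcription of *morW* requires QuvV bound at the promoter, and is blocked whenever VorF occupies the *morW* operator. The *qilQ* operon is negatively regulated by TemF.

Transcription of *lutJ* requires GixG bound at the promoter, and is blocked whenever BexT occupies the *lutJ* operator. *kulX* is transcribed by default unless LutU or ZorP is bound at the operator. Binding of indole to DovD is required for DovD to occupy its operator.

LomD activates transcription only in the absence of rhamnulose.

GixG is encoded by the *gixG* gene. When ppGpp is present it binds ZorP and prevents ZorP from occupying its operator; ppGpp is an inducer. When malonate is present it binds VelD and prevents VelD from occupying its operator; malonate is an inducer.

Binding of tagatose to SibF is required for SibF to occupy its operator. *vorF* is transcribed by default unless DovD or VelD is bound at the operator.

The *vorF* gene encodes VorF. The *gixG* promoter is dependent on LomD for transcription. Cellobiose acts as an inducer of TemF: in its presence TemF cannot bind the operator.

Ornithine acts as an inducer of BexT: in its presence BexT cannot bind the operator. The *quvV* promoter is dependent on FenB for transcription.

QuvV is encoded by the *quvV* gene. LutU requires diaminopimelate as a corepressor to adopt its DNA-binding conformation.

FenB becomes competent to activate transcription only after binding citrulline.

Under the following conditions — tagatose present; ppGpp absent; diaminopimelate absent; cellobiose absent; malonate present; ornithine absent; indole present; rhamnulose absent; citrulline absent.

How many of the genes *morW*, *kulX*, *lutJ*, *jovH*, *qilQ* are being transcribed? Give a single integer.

0

Citrulline is absent, so FenB is inactive.
Required activator FenB is absent, so *quvV* is not transcribed.
So QuvV is not produced.
Indole is present, so DovD is active.
Malonate is present, so VelD is inactive.
With repressor DovD bound, *vorF* is not transcribed.
So VorF is not produced.
Required activator QuvV is absent, so *morW* is not transcribed.
→ *morW* is OFF.
Diaminopimelate is absent, so LutU is inactive.
ppGpp is absent, so ZorP is active.
With repressor ZorP bound, *kulX* is not transcribed.
→ *kulX* is OFF.
Rhamnulose is absent, so LomD is active.
No repressor is bound and LomD is active, so *gixG* is transcribed.
So GixG is produced and active.
Ornithine is absent, so BexT is active.
With repressor BexT bound, *lutJ* is not transcribed.
→ *lutJ* is OFF.
Tagatose is present, so SibF is active.
With repressor SibF bound, *jovH* is not transcribed.
→ *jovH* is OFF.
Cellobiose is absent, so TemF is active.
With repressor TemF bound, *qilQ* is not transcribed.
→ *qilQ* is OFF.
0 of the 5 genes are transcribed.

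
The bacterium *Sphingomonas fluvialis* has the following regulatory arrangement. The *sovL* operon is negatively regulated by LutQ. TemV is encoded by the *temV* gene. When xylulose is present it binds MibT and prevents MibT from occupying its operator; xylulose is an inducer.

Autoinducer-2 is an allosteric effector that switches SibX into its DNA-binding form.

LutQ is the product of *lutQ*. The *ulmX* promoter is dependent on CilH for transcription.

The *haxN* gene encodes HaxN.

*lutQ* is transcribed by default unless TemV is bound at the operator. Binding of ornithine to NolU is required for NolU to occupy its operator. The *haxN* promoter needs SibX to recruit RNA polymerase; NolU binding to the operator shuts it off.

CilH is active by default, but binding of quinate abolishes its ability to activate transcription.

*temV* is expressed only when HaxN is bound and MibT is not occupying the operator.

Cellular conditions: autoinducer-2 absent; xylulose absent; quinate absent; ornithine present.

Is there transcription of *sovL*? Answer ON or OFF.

Autoinducer-2 is absent, so SibX is inactive.
Ornithine is present, so NolU is active.
With repressor NolU bound, *haxN* is not transcribed.
So HaxN is not produced.
Xylulose is absent, so MibT is active.
With repressor MibT bound, *temV* is not transcribed.
So TemV is not produced.
With no repressor bound, *lutQ* is transcribed.
So LutQ is produced and active.
With repressor LutQ bound, *sovL* is not transcribed.

OFF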